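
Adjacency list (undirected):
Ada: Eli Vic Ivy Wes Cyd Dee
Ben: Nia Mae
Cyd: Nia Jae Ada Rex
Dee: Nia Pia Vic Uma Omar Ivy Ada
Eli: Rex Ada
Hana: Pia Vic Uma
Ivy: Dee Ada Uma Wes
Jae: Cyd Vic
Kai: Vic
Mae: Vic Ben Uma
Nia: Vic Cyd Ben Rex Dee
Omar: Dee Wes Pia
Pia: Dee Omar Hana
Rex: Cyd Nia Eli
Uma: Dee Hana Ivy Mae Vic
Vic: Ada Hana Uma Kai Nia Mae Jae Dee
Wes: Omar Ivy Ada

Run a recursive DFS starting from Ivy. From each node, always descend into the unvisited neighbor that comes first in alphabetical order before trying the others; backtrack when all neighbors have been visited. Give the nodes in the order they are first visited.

Ivy, Ada, Cyd, Jae, Vic, Dee, Nia, Ben, Mae, Uma, Hana, Pia, Omar, Wes, Rex, Eli, Kai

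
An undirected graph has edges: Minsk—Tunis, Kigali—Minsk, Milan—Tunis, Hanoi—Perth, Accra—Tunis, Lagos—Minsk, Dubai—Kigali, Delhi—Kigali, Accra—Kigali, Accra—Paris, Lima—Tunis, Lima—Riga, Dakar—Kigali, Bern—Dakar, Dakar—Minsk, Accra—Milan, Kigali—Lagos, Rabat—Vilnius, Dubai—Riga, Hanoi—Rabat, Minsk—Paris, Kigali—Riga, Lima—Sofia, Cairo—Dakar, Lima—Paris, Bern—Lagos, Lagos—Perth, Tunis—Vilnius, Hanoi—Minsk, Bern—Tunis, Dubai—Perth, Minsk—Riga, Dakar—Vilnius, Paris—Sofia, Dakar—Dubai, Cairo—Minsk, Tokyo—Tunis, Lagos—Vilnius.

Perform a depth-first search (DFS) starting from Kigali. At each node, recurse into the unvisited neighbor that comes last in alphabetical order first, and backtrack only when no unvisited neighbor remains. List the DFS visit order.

Visit Kigali
Kigali → Riga
Riga → Minsk
Minsk → Tunis
Tunis → Vilnius
Vilnius → Rabat
Rabat → Hanoi
Hanoi → Perth
Perth → Lagos
Lagos → Bern
Bern → Dakar
Dakar → Dubai
Dakar → Cairo
Tunis → Tokyo
Tunis → Milan
Milan → Accra
Accra → Paris
Paris → Sofia
Sofia → Lima
Kigali → Delhi

Kigali → Riga → Minsk → Tunis → Vilnius → Rabat → Hanoi → Perth → Lagos → Bern → Dakar → Dubai → Cairo → Tokyo → Milan → Accra → Paris → Sofia → Lima → Delhi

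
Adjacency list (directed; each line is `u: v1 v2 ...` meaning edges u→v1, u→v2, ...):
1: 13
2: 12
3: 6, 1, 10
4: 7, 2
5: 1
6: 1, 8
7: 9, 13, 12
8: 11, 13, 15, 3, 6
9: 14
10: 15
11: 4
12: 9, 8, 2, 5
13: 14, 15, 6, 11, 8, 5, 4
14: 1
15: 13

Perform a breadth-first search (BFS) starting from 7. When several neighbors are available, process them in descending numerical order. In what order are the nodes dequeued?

7 -> 13 -> 12 -> 9 -> 15 -> 14 -> 11 -> 8 -> 6 -> 5 -> 4 -> 2 -> 1 -> 3 -> 10

Visit 7; enqueue 13, 12, 9 → queue [13, 12, 9]
Visit 13; enqueue 15, 14, 11, 8, 6, 5, 4 → queue [12, 9, 15, 14, 11, 8, 6, 5, 4]
Visit 12; enqueue 2 → queue [9, 15, 14, 11, 8, 6, 5, 4, 2]
Visit 9 → queue [15, 14, 11, 8, 6, 5, 4, 2]
Visit 15 → queue [14, 11, 8, 6, 5, 4, 2]
Visit 14; enqueue 1 → queue [11, 8, 6, 5, 4, 2, 1]
Visit 11 → queue [8, 6, 5, 4, 2, 1]
Visit 8; enqueue 3 → queue [6, 5, 4, 2, 1, 3]
Visit 6 → queue [5, 4, 2, 1, 3]
Visit 5 → queue [4, 2, 1, 3]
Visit 4 → queue [2, 1, 3]
Visit 2 → queue [1, 3]
Visit 1 → queue [3]
Visit 3; enqueue 10 → queue [10]
Visit 10 → queue []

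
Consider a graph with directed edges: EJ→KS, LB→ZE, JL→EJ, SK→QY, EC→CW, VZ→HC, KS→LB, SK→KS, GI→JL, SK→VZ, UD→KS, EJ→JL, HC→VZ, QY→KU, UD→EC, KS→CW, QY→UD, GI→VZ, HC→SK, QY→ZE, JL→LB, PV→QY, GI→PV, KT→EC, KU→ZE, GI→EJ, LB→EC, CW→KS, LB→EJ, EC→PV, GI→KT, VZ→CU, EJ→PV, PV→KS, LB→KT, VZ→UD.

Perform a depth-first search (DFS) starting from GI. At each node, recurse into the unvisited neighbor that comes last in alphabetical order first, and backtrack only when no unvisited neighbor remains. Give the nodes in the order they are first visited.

Visit GI
GI → VZ
VZ → UD
UD → KS
KS → LB
LB → ZE
LB → KT
KT → EC
EC → PV
PV → QY
QY → KU
EC → CW
LB → EJ
EJ → JL
VZ → HC
HC → SK
VZ → CU

GI, VZ, UD, KS, LB, ZE, KT, EC, PV, QY, KU, CW, EJ, JL, HC, SK, CU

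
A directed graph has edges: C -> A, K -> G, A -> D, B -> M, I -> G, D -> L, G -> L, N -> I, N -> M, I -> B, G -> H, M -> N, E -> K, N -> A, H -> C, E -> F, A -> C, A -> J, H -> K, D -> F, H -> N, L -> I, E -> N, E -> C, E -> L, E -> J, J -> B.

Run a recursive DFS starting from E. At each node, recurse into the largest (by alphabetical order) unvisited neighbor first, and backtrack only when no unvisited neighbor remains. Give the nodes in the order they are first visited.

E N M I G L H K C A J B D F

Visit E
E → N
N → M
N → I
I → G
G → L
G → H
H → K
H → C
C → A
A → J
J → B
A → D
D → F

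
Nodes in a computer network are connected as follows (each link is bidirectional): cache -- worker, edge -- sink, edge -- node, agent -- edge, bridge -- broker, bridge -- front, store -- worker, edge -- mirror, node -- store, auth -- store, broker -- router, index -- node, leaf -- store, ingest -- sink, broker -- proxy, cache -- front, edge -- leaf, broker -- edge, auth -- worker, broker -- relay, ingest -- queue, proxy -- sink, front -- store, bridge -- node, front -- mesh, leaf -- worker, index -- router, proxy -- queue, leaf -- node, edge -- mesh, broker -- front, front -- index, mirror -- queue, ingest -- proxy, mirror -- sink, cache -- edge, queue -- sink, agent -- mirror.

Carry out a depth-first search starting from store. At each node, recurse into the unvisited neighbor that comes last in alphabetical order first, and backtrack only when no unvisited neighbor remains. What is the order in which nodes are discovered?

store, worker, leaf, node, index, router, broker, relay, proxy, sink, queue, mirror, edge, mesh, front, cache, bridge, agent, ingest, auth

Visit store
store → worker
worker → leaf
leaf → node
node → index
index → router
router → broker
broker → relay
broker → proxy
proxy → sink
sink → queue
queue → mirror
mirror → edge
edge → mesh
mesh → front
front → cache
front → bridge
edge → agent
queue → ingest
worker → auth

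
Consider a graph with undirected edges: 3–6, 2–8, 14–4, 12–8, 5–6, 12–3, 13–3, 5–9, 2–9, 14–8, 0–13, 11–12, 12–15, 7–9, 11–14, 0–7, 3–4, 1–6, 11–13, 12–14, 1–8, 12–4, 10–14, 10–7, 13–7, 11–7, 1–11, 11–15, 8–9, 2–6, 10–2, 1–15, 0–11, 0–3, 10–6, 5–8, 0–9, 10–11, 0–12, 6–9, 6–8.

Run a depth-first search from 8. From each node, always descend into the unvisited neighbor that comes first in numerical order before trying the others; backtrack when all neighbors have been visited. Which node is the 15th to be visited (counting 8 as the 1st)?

15

Visit 8
8 → 1
1 → 6
6 → 2
2 → 9
9 → 0
0 → 3
3 → 4
4 → 12
12 → 11
11 → 7
7 → 10
10 → 14
7 → 13
11 → 15
9 → 5

Visit order: 8, 1, 6, 2, 9, 0, 3, 4, 12, 11, 7, 10, 14, 13, 15, 5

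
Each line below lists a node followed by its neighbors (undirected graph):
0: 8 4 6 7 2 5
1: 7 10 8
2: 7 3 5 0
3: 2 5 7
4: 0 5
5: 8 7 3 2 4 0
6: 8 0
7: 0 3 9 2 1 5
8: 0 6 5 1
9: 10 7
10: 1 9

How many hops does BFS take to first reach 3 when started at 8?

Level 0: 8
Level 1: 0, 1, 5, 6
Level 2: 2, 3, 4, 7, 10
Level 3: 9
3 first appears at level 2.

2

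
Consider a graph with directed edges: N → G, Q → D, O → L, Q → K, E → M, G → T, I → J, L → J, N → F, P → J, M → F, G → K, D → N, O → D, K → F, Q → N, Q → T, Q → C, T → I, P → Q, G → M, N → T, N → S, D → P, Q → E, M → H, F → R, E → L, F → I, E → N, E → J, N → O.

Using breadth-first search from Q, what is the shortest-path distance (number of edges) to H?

3

Level 0: Q
Level 1: C, D, E, K, N, T
Level 2: F, G, I, J, L, M, O, P, S
Level 3: H, R
H first appears at level 3.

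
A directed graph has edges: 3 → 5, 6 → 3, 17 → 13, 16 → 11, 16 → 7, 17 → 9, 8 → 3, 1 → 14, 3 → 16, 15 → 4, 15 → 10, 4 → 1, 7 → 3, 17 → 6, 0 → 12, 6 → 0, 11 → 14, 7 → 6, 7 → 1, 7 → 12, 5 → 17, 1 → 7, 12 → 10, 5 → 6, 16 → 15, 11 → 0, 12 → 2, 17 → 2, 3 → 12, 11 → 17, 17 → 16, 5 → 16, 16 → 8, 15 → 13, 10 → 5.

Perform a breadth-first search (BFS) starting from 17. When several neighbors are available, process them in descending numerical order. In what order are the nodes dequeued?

17 -> 16 -> 13 -> 9 -> 6 -> 2 -> 15 -> 11 -> 8 -> 7 -> 3 -> 0 -> 10 -> 4 -> 14 -> 12 -> 1 -> 5

Visit 17; enqueue 16, 13, 9, 6, 2 → queue [16, 13, 9, 6, 2]
Visit 16; enqueue 15, 11, 8, 7 → queue [13, 9, 6, 2, 15, 11, 8, 7]
Visit 13 → queue [9, 6, 2, 15, 11, 8, 7]
Visit 9 → queue [6, 2, 15, 11, 8, 7]
Visit 6; enqueue 3, 0 → queue [2, 15, 11, 8, 7, 3, 0]
Visit 2 → queue [15, 11, 8, 7, 3, 0]
Visit 15; enqueue 10, 4 → queue [11, 8, 7, 3, 0, 10, 4]
Visit 11; enqueue 14 → queue [8, 7, 3, 0, 10, 4, 14]
Visit 8 → queue [7, 3, 0, 10, 4, 14]
Visit 7; enqueue 12, 1 → queue [3, 0, 10, 4, 14, 12, 1]
Visit 3; enqueue 5 → queue [0, 10, 4, 14, 12, 1, 5]
Visit 0 → queue [10, 4, 14, 12, 1, 5]
Visit 10 → queue [4, 14, 12, 1, 5]
Visit 4 → queue [14, 12, 1, 5]
Visit 14 → queue [12, 1, 5]
Visit 12 → queue [1, 5]
Visit 1 → queue [5]
Visit 5 → queue []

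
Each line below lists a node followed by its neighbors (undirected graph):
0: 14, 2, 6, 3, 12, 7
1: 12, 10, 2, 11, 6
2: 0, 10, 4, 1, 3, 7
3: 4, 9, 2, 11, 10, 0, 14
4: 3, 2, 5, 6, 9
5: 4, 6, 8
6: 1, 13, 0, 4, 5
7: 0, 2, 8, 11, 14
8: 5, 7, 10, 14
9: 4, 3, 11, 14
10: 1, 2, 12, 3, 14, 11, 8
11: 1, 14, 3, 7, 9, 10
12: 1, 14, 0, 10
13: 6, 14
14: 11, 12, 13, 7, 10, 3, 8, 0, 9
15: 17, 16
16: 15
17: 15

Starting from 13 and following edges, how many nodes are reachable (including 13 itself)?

15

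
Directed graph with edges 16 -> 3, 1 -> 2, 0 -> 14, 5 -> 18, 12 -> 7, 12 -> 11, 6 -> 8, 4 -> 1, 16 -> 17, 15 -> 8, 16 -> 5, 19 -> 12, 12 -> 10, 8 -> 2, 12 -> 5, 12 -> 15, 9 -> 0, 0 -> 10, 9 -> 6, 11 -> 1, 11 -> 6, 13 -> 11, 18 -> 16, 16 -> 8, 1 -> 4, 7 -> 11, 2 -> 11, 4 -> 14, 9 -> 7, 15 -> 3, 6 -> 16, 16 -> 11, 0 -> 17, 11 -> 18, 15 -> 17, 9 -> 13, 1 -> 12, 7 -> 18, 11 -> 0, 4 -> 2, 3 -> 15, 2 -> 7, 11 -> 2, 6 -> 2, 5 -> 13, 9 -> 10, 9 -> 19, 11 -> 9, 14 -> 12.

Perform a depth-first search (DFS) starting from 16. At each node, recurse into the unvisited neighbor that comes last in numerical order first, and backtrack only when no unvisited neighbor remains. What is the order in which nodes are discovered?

16, 17, 11, 18, 9, 19, 12, 15, 8, 2, 7, 3, 10, 5, 13, 6, 0, 14, 1, 4

Visit 16
16 → 17
16 → 11
11 → 18
11 → 9
9 → 19
19 → 12
12 → 15
15 → 8
8 → 2
2 → 7
15 → 3
12 → 10
12 → 5
5 → 13
9 → 6
9 → 0
0 → 14
11 → 1
1 → 4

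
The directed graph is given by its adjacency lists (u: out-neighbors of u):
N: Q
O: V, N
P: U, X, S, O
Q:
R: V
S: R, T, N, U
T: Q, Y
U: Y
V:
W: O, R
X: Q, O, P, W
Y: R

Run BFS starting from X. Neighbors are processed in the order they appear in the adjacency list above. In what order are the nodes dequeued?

Visit X; enqueue Q, O, P, W → queue [Q, O, P, W]
Visit Q → queue [O, P, W]
Visit O; enqueue V, N → queue [P, W, V, N]
Visit P; enqueue U, S → queue [W, V, N, U, S]
Visit W; enqueue R → queue [V, N, U, S, R]
Visit V → queue [N, U, S, R]
Visit N → queue [U, S, R]
Visit U; enqueue Y → queue [S, R, Y]
Visit S; enqueue T → queue [R, Y, T]
Visit R → queue [Y, T]
Visit Y → queue [T]
Visit T → queue []

X → Q → O → P → W → V → N → U → S → R → Y → T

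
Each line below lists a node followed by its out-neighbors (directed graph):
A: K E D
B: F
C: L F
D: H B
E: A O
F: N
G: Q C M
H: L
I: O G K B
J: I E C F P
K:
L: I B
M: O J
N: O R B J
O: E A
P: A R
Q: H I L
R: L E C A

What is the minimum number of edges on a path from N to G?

Level 0: N
Level 1: B, J, O, R
Level 2: A, C, E, F, I, L, P
Level 3: D, G, K
Level 4: H, M, Q
G first appears at level 3.

3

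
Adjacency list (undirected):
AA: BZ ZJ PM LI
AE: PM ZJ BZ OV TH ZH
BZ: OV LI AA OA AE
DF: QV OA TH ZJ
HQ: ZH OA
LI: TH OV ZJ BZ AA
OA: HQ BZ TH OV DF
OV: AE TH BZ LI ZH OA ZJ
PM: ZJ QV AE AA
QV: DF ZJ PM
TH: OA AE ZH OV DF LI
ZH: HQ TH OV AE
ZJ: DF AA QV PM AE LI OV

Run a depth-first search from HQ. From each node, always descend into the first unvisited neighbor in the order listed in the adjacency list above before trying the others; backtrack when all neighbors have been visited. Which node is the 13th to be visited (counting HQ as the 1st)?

LI

Visit HQ
HQ → ZH
ZH → TH
TH → OA
OA → BZ
BZ → OV
OV → AE
AE → PM
PM → ZJ
ZJ → DF
DF → QV
ZJ → AA
AA → LI

Visit order: HQ, ZH, TH, OA, BZ, OV, AE, PM, ZJ, DF, QV, AA, LI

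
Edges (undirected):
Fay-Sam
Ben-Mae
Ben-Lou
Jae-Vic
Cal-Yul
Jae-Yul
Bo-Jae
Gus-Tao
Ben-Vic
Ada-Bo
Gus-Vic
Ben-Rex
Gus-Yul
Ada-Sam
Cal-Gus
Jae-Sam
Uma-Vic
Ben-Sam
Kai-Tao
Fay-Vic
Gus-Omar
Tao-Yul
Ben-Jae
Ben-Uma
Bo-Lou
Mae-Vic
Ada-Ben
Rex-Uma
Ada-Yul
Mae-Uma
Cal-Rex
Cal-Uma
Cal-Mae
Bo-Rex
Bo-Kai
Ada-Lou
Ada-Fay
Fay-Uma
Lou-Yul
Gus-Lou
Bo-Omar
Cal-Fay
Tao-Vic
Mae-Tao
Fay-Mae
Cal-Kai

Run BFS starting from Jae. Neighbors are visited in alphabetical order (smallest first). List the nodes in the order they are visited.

Jae -> Ben -> Bo -> Sam -> Vic -> Yul -> Ada -> Lou -> Mae -> Rex -> Uma -> Kai -> Omar -> Fay -> Gus -> Tao -> Cal

Visit Jae; enqueue Ben, Bo, Sam, Vic, Yul → queue [Ben, Bo, Sam, Vic, Yul]
Visit Ben; enqueue Ada, Lou, Mae, Rex, Uma → queue [Bo, Sam, Vic, Yul, Ada, Lou, Mae, Rex, Uma]
Visit Bo; enqueue Kai, Omar → queue [Sam, Vic, Yul, Ada, Lou, Mae, Rex, Uma, Kai, Omar]
Visit Sam; enqueue Fay → queue [Vic, Yul, Ada, Lou, Mae, Rex, Uma, Kai, Omar, Fay]
Visit Vic; enqueue Gus, Tao → queue [Yul, Ada, Lou, Mae, Rex, Uma, Kai, Omar, Fay, Gus, Tao]
Visit Yul; enqueue Cal → queue [Ada, Lou, Mae, Rex, Uma, Kai, Omar, Fay, Gus, Tao, Cal]
Visit Ada → queue [Lou, Mae, Rex, Uma, Kai, Omar, Fay, Gus, Tao, Cal]
Visit Lou → queue [Mae, Rex, Uma, Kai, Omar, Fay, Gus, Tao, Cal]
Visit Mae → queue [Rex, Uma, Kai, Omar, Fay, Gus, Tao, Cal]
Visit Rex → queue [Uma, Kai, Omar, Fay, Gus, Tao, Cal]
Visit Uma → queue [Kai, Omar, Fay, Gus, Tao, Cal]
Visit Kai → queue [Omar, Fay, Gus, Tao, Cal]
Visit Omar → queue [Fay, Gus, Tao, Cal]
Visit Fay → queue [Gus, Tao, Cal]
Visit Gus → queue [Tao, Cal]
Visit Tao → queue [Cal]
Visit Cal → queue []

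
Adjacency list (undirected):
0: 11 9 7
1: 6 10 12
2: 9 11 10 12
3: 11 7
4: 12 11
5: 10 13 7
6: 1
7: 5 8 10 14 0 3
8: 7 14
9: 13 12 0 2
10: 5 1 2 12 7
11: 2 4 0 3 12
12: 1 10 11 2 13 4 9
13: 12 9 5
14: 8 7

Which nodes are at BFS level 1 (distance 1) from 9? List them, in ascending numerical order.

Level 0: 9
Level 1: 0, 2, 12, 13
Level 2: 1, 4, 5, 7, 10, 11
Level 3: 3, 6, 8, 14

0, 2, 12, 13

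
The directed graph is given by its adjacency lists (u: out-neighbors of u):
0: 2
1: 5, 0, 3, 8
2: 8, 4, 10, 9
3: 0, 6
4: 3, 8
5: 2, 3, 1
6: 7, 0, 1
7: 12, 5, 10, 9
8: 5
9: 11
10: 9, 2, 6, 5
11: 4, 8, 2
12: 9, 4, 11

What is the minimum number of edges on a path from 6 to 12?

Level 0: 6
Level 1: 0, 1, 7
Level 2: 2, 3, 5, 8, 9, 10, 12
Level 3: 4, 11
12 first appears at level 2.

2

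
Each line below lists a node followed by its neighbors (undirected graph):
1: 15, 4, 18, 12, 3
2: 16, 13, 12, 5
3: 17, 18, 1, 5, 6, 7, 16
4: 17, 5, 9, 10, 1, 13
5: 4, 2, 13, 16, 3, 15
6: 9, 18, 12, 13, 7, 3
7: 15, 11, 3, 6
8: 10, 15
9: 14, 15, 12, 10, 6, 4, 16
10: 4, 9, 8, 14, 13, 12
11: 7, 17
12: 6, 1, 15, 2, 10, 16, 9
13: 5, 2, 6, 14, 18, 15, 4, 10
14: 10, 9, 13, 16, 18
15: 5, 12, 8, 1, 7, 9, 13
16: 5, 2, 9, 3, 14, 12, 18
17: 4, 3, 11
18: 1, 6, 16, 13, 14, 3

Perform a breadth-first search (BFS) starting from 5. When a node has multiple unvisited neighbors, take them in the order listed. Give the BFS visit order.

5 -> 4 -> 2 -> 13 -> 16 -> 3 -> 15 -> 17 -> 9 -> 10 -> 1 -> 12 -> 6 -> 14 -> 18 -> 7 -> 8 -> 11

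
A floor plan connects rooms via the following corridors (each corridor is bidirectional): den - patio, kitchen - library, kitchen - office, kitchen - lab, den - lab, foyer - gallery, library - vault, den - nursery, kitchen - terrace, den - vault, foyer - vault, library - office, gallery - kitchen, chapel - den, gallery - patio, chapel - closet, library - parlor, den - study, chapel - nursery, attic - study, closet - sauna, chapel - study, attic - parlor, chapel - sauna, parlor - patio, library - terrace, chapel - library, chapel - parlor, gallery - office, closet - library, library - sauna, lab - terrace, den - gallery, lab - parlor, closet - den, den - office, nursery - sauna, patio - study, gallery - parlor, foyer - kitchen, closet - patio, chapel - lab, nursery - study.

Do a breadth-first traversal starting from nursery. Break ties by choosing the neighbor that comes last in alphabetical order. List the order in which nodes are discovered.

Visit nursery; enqueue study, sauna, den, chapel → queue [study, sauna, den, chapel]
Visit study; enqueue patio, attic → queue [sauna, den, chapel, patio, attic]
Visit sauna; enqueue library, closet → queue [den, chapel, patio, attic, library, closet]
Visit den; enqueue vault, office, lab, gallery → queue [chapel, patio, attic, library, closet, vault, office, lab, gallery]
Visit chapel; enqueue parlor → queue [patio, attic, library, closet, vault, office, lab, gallery, parlor]
Visit patio → queue [attic, library, closet, vault, office, lab, gallery, parlor]
Visit attic → queue [library, closet, vault, office, lab, gallery, parlor]
Visit library; enqueue terrace, kitchen → queue [closet, vault, office, lab, gallery, parlor, terrace, kitchen]
Visit closet → queue [vault, office, lab, gallery, parlor, terrace, kitchen]
Visit vault; enqueue foyer → queue [office, lab, gallery, parlor, terrace, kitchen, foyer]
Visit office → queue [lab, gallery, parlor, terrace, kitchen, foyer]
Visit lab → queue [gallery, parlor, terrace, kitchen, foyer]
Visit gallery → queue [parlor, terrace, kitchen, foyer]
Visit parlor → queue [terrace, kitchen, foyer]
Visit terrace → queue [kitchen, foyer]
Visit kitchen → queue [foyer]
Visit foyer → queue []

nursery -> study -> sauna -> den -> chapel -> patio -> attic -> library -> closet -> vault -> office -> lab -> gallery -> parlor -> terrace -> kitchen -> foyer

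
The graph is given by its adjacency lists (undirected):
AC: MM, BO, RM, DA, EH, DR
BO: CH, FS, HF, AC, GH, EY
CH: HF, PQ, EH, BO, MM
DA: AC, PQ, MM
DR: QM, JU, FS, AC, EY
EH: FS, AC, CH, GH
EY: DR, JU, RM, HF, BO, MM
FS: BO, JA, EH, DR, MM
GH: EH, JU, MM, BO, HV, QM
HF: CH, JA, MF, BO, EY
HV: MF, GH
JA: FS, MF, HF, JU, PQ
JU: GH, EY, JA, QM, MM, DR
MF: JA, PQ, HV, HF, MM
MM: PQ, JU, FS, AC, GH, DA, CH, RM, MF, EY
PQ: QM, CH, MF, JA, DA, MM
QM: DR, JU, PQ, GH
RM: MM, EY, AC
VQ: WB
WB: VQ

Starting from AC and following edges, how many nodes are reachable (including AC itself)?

BFS from AC visits: AC, RM, MM, EH, DR, DA, BO, EY, PQ, MF, JU, GH, FS, CH, QM, HF, JA, HV
Reachable nodes: 18 of 20 total.

18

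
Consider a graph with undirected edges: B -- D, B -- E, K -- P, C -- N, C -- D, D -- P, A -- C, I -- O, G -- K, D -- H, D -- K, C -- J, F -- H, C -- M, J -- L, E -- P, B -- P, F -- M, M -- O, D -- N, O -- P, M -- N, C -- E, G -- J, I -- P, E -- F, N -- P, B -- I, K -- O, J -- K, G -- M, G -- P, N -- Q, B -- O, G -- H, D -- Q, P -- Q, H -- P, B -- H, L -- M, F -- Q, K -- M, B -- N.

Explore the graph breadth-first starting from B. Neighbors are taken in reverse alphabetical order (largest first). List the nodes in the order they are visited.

B → P → O → N → I → H → E → D → Q → K → G → M → C → F → J → L → A

Visit B; enqueue P, O, N, I, H, E, D → queue [P, O, N, I, H, E, D]
Visit P; enqueue Q, K, G → queue [O, N, I, H, E, D, Q, K, G]
Visit O; enqueue M → queue [N, I, H, E, D, Q, K, G, M]
Visit N; enqueue C → queue [I, H, E, D, Q, K, G, M, C]
Visit I → queue [H, E, D, Q, K, G, M, C]
Visit H; enqueue F → queue [E, D, Q, K, G, M, C, F]
Visit E → queue [D, Q, K, G, M, C, F]
Visit D → queue [Q, K, G, M, C, F]
Visit Q → queue [K, G, M, C, F]
Visit K; enqueue J → queue [G, M, C, F, J]
Visit G → queue [M, C, F, J]
Visit M; enqueue L → queue [C, F, J, L]
Visit C; enqueue A → queue [F, J, L, A]
Visit F → queue [J, L, A]
Visit J → queue [L, A]
Visit L → queue [A]
Visit A → queue []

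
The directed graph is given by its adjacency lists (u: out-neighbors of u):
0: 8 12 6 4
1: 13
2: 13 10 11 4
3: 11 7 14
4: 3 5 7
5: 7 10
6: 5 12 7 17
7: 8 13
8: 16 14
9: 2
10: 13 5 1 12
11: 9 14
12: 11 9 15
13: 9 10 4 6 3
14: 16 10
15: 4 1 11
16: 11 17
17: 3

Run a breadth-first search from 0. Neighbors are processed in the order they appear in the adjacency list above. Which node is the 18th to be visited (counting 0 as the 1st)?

13

Visit 0; enqueue 8, 12, 6, 4 → queue [8, 12, 6, 4]
Visit 8; enqueue 16, 14 → queue [12, 6, 4, 16, 14]
Visit 12; enqueue 11, 9, 15 → queue [6, 4, 16, 14, 11, 9, 15]
Visit 6; enqueue 5, 7, 17 → queue [4, 16, 14, 11, 9, 15, 5, 7, 17]
Visit 4; enqueue 3 → queue [16, 14, 11, 9, 15, 5, 7, 17, 3]
Visit 16 → queue [14, 11, 9, 15, 5, 7, 17, 3]
Visit 14; enqueue 10 → queue [11, 9, 15, 5, 7, 17, 3, 10]
Visit 11 → queue [9, 15, 5, 7, 17, 3, 10]
Visit 9; enqueue 2 → queue [15, 5, 7, 17, 3, 10, 2]
Visit 15; enqueue 1 → queue [5, 7, 17, 3, 10, 2, 1]
Visit 5 → queue [7, 17, 3, 10, 2, 1]
Visit 7; enqueue 13 → queue [17, 3, 10, 2, 1, 13]
Visit 17 → queue [3, 10, 2, 1, 13]
Visit 3 → queue [10, 2, 1, 13]
Visit 10 → queue [2, 1, 13]
Visit 2 → queue [1, 13]
Visit 1 → queue [13]
Visit 13 → queue []

Visit order: 0, 8, 12, 6, 4, 16, 14, 11, 9, 15, 5, 7, 17, 3, 10, 2, 1, 13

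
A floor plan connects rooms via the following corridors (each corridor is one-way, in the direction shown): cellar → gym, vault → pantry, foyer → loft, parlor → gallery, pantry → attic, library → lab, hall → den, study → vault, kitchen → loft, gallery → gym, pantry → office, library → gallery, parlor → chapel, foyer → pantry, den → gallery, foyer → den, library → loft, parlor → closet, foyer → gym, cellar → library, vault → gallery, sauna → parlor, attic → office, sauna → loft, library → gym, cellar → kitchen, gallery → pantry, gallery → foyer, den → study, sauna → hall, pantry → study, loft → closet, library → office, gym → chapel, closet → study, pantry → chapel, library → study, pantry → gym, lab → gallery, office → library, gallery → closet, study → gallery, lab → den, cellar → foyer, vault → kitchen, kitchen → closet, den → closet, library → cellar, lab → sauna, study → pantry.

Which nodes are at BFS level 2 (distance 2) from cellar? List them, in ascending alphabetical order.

Level 0: cellar
Level 1: foyer, gym, kitchen, library
Level 2: chapel, closet, den, gallery, lab, loft, office, pantry, study
Level 3: attic, sauna, vault
Level 4: hall, parlor

chapel, closet, den, gallery, lab, loft, office, pantry, study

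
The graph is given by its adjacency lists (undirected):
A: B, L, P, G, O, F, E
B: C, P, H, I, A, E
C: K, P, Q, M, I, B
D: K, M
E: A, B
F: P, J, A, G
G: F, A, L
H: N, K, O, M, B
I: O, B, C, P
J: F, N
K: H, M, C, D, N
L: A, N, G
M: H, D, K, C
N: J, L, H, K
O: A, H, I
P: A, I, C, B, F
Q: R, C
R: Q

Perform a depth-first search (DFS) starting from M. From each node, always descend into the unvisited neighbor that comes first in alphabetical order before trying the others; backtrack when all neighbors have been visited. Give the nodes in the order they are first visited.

M → C → B → A → E → F → G → L → N → H → K → D → O → I → P → J → Q → R

Visit M
M → C
C → B
B → A
A → E
A → F
F → G
G → L
L → N
N → H
H → K
K → D
H → O
O → I
I → P
N → J
C → Q
Q → R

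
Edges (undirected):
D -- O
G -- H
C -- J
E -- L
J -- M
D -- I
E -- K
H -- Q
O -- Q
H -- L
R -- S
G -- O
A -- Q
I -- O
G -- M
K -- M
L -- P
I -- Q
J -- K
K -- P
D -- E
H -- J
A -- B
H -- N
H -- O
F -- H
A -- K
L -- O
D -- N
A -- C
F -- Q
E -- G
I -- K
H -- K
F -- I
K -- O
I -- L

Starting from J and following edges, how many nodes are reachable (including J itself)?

BFS from J visits: J, C, H, K, M, A, F, G, L, N, O, Q, E, I, P, B, D
Reachable nodes: 17 of 19 total.

17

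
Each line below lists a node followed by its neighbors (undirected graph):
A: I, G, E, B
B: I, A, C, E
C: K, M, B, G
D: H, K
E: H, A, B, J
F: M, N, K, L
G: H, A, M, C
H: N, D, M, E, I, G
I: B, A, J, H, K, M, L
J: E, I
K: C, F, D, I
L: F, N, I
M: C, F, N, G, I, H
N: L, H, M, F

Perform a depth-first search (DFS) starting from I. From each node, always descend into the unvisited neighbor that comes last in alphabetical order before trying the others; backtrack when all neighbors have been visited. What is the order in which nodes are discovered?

I, M, N, L, F, K, D, H, G, C, B, E, J, A

Visit I
I → M
M → N
N → L
L → F
F → K
K → D
D → H
H → G
G → C
C → B
B → E
E → J
E → A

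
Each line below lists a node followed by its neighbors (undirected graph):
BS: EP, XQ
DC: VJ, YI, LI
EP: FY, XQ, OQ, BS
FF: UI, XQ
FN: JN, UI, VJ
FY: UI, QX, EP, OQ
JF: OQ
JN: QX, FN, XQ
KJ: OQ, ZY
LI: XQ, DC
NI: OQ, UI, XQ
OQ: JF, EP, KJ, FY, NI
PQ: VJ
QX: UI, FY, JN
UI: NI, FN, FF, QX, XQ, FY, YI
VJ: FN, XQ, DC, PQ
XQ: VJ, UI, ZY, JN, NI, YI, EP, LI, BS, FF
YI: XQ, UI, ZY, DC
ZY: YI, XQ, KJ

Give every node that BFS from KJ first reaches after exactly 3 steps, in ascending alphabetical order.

Level 0: KJ
Level 1: OQ, ZY
Level 2: EP, FY, JF, NI, XQ, YI
Level 3: BS, DC, FF, JN, LI, QX, UI, VJ
Level 4: FN, PQ

BS, DC, FF, JN, LI, QX, UI, VJ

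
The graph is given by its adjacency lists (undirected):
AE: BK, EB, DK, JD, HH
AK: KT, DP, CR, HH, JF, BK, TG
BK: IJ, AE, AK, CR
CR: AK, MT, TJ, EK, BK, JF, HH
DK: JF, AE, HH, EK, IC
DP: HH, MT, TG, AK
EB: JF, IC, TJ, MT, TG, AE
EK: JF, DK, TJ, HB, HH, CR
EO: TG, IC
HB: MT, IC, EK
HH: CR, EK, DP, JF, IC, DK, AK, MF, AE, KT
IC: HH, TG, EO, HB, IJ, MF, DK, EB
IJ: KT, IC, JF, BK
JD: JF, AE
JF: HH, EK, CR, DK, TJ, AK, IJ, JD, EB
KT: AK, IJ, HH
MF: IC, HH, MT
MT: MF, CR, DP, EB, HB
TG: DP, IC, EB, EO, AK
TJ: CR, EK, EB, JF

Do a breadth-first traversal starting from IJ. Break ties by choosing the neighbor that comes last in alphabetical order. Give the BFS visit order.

IJ, KT, JF, IC, BK, HH, AK, TJ, JD, EK, EB, DK, CR, TG, MF, HB, EO, AE, DP, MT

Visit IJ; enqueue KT, JF, IC, BK → queue [KT, JF, IC, BK]
Visit KT; enqueue HH, AK → queue [JF, IC, BK, HH, AK]
Visit JF; enqueue TJ, JD, EK, EB, DK, CR → queue [IC, BK, HH, AK, TJ, JD, EK, EB, DK, CR]
Visit IC; enqueue TG, MF, HB, EO → queue [BK, HH, AK, TJ, JD, EK, EB, DK, CR, TG, MF, HB, EO]
Visit BK; enqueue AE → queue [HH, AK, TJ, JD, EK, EB, DK, CR, TG, MF, HB, EO, AE]
Visit HH; enqueue DP → queue [AK, TJ, JD, EK, EB, DK, CR, TG, MF, HB, EO, AE, DP]
Visit AK → queue [TJ, JD, EK, EB, DK, CR, TG, MF, HB, EO, AE, DP]
Visit TJ → queue [JD, EK, EB, DK, CR, TG, MF, HB, EO, AE, DP]
Visit JD → queue [EK, EB, DK, CR, TG, MF, HB, EO, AE, DP]
Visit EK → queue [EB, DK, CR, TG, MF, HB, EO, AE, DP]
Visit EB; enqueue MT → queue [DK, CR, TG, MF, HB, EO, AE, DP, MT]
Visit DK → queue [CR, TG, MF, HB, EO, AE, DP, MT]
Visit CR → queue [TG, MF, HB, EO, AE, DP, MT]
Visit TG → queue [MF, HB, EO, AE, DP, MT]
Visit MF → queue [HB, EO, AE, DP, MT]
Visit HB → queue [EO, AE, DP, MT]
Visit EO → queue [AE, DP, MT]
Visit AE → queue [DP, MT]
Visit DP → queue [MT]
Visit MT → queue []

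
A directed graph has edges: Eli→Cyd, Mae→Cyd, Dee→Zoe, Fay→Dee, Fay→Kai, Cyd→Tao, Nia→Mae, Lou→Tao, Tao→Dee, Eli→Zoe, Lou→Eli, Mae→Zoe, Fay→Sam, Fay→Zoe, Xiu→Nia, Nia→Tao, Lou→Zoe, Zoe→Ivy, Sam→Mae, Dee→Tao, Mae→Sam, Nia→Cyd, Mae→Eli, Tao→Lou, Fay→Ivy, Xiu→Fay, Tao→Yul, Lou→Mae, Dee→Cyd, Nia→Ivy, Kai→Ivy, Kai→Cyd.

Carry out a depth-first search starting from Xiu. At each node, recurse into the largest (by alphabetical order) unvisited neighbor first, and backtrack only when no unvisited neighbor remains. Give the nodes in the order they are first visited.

Xiu, Nia, Tao, Yul, Lou, Zoe, Ivy, Mae, Sam, Eli, Cyd, Dee, Fay, Kai

Visit Xiu
Xiu → Nia
Nia → Tao
Tao → Yul
Tao → Lou
Lou → Zoe
Zoe → Ivy
Lou → Mae
Mae → Sam
Mae → Eli
Eli → Cyd
Tao → Dee
Xiu → Fay
Fay → Kai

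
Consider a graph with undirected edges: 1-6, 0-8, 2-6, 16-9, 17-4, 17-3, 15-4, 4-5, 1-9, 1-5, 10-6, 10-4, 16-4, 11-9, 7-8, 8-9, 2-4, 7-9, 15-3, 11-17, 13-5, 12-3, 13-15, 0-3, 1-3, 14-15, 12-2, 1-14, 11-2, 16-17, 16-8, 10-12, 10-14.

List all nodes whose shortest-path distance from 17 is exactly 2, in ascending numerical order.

0, 1, 2, 5, 8, 9, 10, 12, 15

Level 0: 17
Level 1: 3, 4, 11, 16
Level 2: 0, 1, 2, 5, 8, 9, 10, 12, 15
Level 3: 6, 7, 13, 14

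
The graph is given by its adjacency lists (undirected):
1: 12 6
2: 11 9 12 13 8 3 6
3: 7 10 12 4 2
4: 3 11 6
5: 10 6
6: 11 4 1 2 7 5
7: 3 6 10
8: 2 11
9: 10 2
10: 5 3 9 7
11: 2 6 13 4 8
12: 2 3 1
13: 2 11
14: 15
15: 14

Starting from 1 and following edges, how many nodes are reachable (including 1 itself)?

13

BFS from 1 visits: 1, 12, 6, 2, 3, 11, 4, 7, 5, 9, 13, 8, 10
Reachable nodes: 13 of 15 total.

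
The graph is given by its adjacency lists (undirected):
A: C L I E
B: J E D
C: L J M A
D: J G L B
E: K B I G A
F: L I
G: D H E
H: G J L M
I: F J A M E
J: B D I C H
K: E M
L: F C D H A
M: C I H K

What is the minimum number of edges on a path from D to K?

3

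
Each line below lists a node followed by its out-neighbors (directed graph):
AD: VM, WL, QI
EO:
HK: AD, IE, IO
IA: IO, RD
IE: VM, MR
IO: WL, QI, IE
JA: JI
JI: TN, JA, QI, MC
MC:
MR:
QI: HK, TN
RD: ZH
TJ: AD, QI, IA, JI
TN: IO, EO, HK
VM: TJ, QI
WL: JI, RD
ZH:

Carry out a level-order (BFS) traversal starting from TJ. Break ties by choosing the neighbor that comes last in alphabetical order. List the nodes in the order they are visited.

Visit TJ; enqueue QI, JI, IA, AD → queue [QI, JI, IA, AD]
Visit QI; enqueue TN, HK → queue [JI, IA, AD, TN, HK]
Visit JI; enqueue MC, JA → queue [IA, AD, TN, HK, MC, JA]
Visit IA; enqueue RD, IO → queue [AD, TN, HK, MC, JA, RD, IO]
Visit AD; enqueue WL, VM → queue [TN, HK, MC, JA, RD, IO, WL, VM]
Visit TN; enqueue EO → queue [HK, MC, JA, RD, IO, WL, VM, EO]
Visit HK; enqueue IE → queue [MC, JA, RD, IO, WL, VM, EO, IE]
Visit MC → queue [JA, RD, IO, WL, VM, EO, IE]
Visit JA → queue [RD, IO, WL, VM, EO, IE]
Visit RD; enqueue ZH → queue [IO, WL, VM, EO, IE, ZH]
Visit IO → queue [WL, VM, EO, IE, ZH]
Visit WL → queue [VM, EO, IE, ZH]
Visit VM → queue [EO, IE, ZH]
Visit EO → queue [IE, ZH]
Visit IE; enqueue MR → queue [ZH, MR]
Visit ZH → queue [MR]
Visit MR → queue []

TJ, QI, JI, IA, AD, TN, HK, MC, JA, RD, IO, WL, VM, EO, IE, ZH, MR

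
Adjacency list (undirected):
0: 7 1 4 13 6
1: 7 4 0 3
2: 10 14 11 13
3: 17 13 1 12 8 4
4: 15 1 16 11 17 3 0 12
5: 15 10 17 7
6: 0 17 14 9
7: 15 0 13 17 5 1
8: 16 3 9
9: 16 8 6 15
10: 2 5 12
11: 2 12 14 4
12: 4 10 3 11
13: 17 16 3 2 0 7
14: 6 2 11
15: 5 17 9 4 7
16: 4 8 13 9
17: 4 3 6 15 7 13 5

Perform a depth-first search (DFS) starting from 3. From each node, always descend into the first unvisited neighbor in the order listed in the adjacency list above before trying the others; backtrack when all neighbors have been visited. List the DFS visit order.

Visit 3
3 → 17
17 → 4
4 → 15
15 → 5
5 → 10
10 → 2
2 → 14
14 → 6
6 → 0
0 → 7
7 → 13
13 → 16
16 → 8
8 → 9
7 → 1
14 → 11
11 → 12

3, 17, 4, 15, 5, 10, 2, 14, 6, 0, 7, 13, 16, 8, 9, 1, 11, 12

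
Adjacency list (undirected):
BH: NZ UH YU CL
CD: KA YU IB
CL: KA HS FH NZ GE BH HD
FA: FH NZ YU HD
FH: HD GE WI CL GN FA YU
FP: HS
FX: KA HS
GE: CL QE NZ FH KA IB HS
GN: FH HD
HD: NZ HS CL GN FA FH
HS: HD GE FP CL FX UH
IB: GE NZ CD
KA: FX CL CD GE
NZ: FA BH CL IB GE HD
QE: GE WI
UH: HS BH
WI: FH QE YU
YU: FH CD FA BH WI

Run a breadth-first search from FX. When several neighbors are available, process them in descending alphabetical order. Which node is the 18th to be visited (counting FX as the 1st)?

WI

Visit FX; enqueue KA, HS → queue [KA, HS]
Visit KA; enqueue GE, CL, CD → queue [HS, GE, CL, CD]
Visit HS; enqueue UH, HD, FP → queue [GE, CL, CD, UH, HD, FP]
Visit GE; enqueue QE, NZ, IB, FH → queue [CL, CD, UH, HD, FP, QE, NZ, IB, FH]
Visit CL; enqueue BH → queue [CD, UH, HD, FP, QE, NZ, IB, FH, BH]
Visit CD; enqueue YU → queue [UH, HD, FP, QE, NZ, IB, FH, BH, YU]
Visit UH → queue [HD, FP, QE, NZ, IB, FH, BH, YU]
Visit HD; enqueue GN, FA → queue [FP, QE, NZ, IB, FH, BH, YU, GN, FA]
Visit FP → queue [QE, NZ, IB, FH, BH, YU, GN, FA]
Visit QE; enqueue WI → queue [NZ, IB, FH, BH, YU, GN, FA, WI]
Visit NZ → queue [IB, FH, BH, YU, GN, FA, WI]
Visit IB → queue [FH, BH, YU, GN, FA, WI]
Visit FH → queue [BH, YU, GN, FA, WI]
Visit BH → queue [YU, GN, FA, WI]
Visit YU → queue [GN, FA, WI]
Visit GN → queue [FA, WI]
Visit FA → queue [WI]
Visit WI → queue []

Visit order: FX, KA, HS, GE, CL, CD, UH, HD, FP, QE, NZ, IB, FH, BH, YU, GN, FA, WI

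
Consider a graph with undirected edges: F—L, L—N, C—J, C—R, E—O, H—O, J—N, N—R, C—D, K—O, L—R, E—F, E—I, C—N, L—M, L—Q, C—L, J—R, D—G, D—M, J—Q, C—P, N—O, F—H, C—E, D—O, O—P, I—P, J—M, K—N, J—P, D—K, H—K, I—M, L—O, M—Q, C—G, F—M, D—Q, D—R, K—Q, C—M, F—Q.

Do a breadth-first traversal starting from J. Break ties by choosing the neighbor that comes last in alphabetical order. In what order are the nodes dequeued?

Visit J; enqueue R, Q, P, N, M, C → queue [R, Q, P, N, M, C]
Visit R; enqueue L, D → queue [Q, P, N, M, C, L, D]
Visit Q; enqueue K, F → queue [P, N, M, C, L, D, K, F]
Visit P; enqueue O, I → queue [N, M, C, L, D, K, F, O, I]
Visit N → queue [M, C, L, D, K, F, O, I]
Visit M → queue [C, L, D, K, F, O, I]
Visit C; enqueue G, E → queue [L, D, K, F, O, I, G, E]
Visit L → queue [D, K, F, O, I, G, E]
Visit D → queue [K, F, O, I, G, E]
Visit K; enqueue H → queue [F, O, I, G, E, H]
Visit F → queue [O, I, G, E, H]
Visit O → queue [I, G, E, H]
Visit I → queue [G, E, H]
Visit G → queue [E, H]
Visit E → queue [H]
Visit H → queue []

J -> R -> Q -> P -> N -> M -> C -> L -> D -> K -> F -> O -> I -> G -> E -> H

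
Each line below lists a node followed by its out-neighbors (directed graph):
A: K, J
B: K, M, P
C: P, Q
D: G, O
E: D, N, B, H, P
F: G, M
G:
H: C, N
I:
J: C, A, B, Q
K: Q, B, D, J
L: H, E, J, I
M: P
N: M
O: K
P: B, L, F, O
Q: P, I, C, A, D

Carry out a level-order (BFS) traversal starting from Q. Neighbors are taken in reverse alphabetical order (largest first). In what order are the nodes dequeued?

Visit Q; enqueue P, I, D, C, A → queue [P, I, D, C, A]
Visit P; enqueue O, L, F, B → queue [I, D, C, A, O, L, F, B]
Visit I → queue [D, C, A, O, L, F, B]
Visit D; enqueue G → queue [C, A, O, L, F, B, G]
Visit C → queue [A, O, L, F, B, G]
Visit A; enqueue K, J → queue [O, L, F, B, G, K, J]
Visit O → queue [L, F, B, G, K, J]
Visit L; enqueue H, E → queue [F, B, G, K, J, H, E]
Visit F; enqueue M → queue [B, G, K, J, H, E, M]
Visit B → queue [G, K, J, H, E, M]
Visit G → queue [K, J, H, E, M]
Visit K → queue [J, H, E, M]
Visit J → queue [H, E, M]
Visit H; enqueue N → queue [E, M, N]
Visit E → queue [M, N]
Visit M → queue [N]
Visit N → queue []

Q → P → I → D → C → A → O → L → F → B → G → K → J → H → E → M → N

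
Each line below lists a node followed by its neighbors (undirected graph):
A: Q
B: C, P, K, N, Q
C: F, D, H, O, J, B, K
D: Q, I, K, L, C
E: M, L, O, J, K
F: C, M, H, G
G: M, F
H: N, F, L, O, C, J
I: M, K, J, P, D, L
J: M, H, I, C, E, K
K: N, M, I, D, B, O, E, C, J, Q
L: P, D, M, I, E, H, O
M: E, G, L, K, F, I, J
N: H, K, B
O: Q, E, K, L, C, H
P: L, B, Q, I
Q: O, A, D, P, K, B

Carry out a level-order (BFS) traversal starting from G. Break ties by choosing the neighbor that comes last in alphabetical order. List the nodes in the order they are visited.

Visit G; enqueue M, F → queue [M, F]
Visit M; enqueue L, K, J, I, E → queue [F, L, K, J, I, E]
Visit F; enqueue H, C → queue [L, K, J, I, E, H, C]
Visit L; enqueue P, O, D → queue [K, J, I, E, H, C, P, O, D]
Visit K; enqueue Q, N, B → queue [J, I, E, H, C, P, O, D, Q, N, B]
Visit J → queue [I, E, H, C, P, O, D, Q, N, B]
Visit I → queue [E, H, C, P, O, D, Q, N, B]
Visit E → queue [H, C, P, O, D, Q, N, B]
Visit H → queue [C, P, O, D, Q, N, B]
Visit C → queue [P, O, D, Q, N, B]
Visit P → queue [O, D, Q, N, B]
Visit O → queue [D, Q, N, B]
Visit D → queue [Q, N, B]
Visit Q; enqueue A → queue [N, B, A]
Visit N → queue [B, A]
Visit B → queue [A]
Visit A → queue []

G -> M -> F -> L -> K -> J -> I -> E -> H -> C -> P -> O -> D -> Q -> N -> B -> A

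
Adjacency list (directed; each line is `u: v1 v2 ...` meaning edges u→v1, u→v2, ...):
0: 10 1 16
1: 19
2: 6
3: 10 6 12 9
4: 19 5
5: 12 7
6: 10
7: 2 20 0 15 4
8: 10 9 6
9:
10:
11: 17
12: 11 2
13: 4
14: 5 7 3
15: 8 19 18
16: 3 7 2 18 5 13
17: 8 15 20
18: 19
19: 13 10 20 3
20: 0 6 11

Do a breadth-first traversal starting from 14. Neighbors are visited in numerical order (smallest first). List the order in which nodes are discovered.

Visit 14; enqueue 3, 5, 7 → queue [3, 5, 7]
Visit 3; enqueue 6, 9, 10, 12 → queue [5, 7, 6, 9, 10, 12]
Visit 5 → queue [7, 6, 9, 10, 12]
Visit 7; enqueue 0, 2, 4, 15, 20 → queue [6, 9, 10, 12, 0, 2, 4, 15, 20]
Visit 6 → queue [9, 10, 12, 0, 2, 4, 15, 20]
Visit 9 → queue [10, 12, 0, 2, 4, 15, 20]
Visit 10 → queue [12, 0, 2, 4, 15, 20]
Visit 12; enqueue 11 → queue [0, 2, 4, 15, 20, 11]
Visit 0; enqueue 1, 16 → queue [2, 4, 15, 20, 11, 1, 16]
Visit 2 → queue [4, 15, 20, 11, 1, 16]
Visit 4; enqueue 19 → queue [15, 20, 11, 1, 16, 19]
Visit 15; enqueue 8, 18 → queue [20, 11, 1, 16, 19, 8, 18]
Visit 20 → queue [11, 1, 16, 19, 8, 18]
Visit 11; enqueue 17 → queue [1, 16, 19, 8, 18, 17]
Visit 1 → queue [16, 19, 8, 18, 17]
Visit 16; enqueue 13 → queue [19, 8, 18, 17, 13]
Visit 19 → queue [8, 18, 17, 13]
Visit 8 → queue [18, 17, 13]
Visit 18 → queue [17, 13]
Visit 17 → queue [13]
Visit 13 → queue []

14 -> 3 -> 5 -> 7 -> 6 -> 9 -> 10 -> 12 -> 0 -> 2 -> 4 -> 15 -> 20 -> 11 -> 1 -> 16 -> 19 -> 8 -> 18 -> 17 -> 13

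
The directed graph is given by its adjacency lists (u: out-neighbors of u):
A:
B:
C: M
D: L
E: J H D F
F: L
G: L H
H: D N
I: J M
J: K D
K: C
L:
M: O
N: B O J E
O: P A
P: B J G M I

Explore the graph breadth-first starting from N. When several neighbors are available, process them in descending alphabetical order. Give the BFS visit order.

N O J E B P A K D H F M I G C L

Visit N; enqueue O, J, E, B → queue [O, J, E, B]
Visit O; enqueue P, A → queue [J, E, B, P, A]
Visit J; enqueue K, D → queue [E, B, P, A, K, D]
Visit E; enqueue H, F → queue [B, P, A, K, D, H, F]
Visit B → queue [P, A, K, D, H, F]
Visit P; enqueue M, I, G → queue [A, K, D, H, F, M, I, G]
Visit A → queue [K, D, H, F, M, I, G]
Visit K; enqueue C → queue [D, H, F, M, I, G, C]
Visit D; enqueue L → queue [H, F, M, I, G, C, L]
Visit H → queue [F, M, I, G, C, L]
Visit F → queue [M, I, G, C, L]
Visit M → queue [I, G, C, L]
Visit I → queue [G, C, L]
Visit G → queue [C, L]
Visit C → queue [L]
Visit L → queue []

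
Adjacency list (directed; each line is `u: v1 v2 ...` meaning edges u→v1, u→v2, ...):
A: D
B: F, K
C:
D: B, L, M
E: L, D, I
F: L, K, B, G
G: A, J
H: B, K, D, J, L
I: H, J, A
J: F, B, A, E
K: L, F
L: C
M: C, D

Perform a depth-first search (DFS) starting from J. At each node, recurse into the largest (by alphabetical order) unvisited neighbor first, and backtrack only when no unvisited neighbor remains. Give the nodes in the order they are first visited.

Visit J
J → F
F → L
L → C
F → K
F → G
G → A
A → D
D → M
D → B
J → E
E → I
I → H

J -> F -> L -> C -> K -> G -> A -> D -> M -> B -> E -> I -> H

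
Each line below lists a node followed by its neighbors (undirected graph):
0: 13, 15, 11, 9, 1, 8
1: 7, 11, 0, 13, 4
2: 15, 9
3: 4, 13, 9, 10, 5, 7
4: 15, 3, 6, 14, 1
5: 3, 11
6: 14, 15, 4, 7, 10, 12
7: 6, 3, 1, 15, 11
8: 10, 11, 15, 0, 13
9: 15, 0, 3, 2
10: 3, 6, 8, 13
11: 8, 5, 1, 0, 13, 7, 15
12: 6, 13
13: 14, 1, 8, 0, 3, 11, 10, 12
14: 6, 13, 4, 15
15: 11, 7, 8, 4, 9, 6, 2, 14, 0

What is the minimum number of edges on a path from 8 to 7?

Level 0: 8
Level 1: 0, 10, 11, 13, 15
Level 2: 1, 2, 3, 4, 5, 6, 7, 9, 12, 14
7 first appears at level 2.

2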